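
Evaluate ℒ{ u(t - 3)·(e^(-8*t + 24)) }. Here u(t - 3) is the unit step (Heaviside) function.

exp(-3*s)/(s + 8)

By the second shifting theorem, L{u(t - c)·g(t - c)} = e^(-cs)·G(s) with c = 3 and G(s) = L{g(t)}.
L{e^(-8t)} = 1/(s + 8).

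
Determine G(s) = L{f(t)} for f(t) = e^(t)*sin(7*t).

L{sin(7t)} = 7/(s^2 + 49).
By the first shifting theorem, multiplying by e^(t) replaces s with s - 1.

G(s) = 7/((s - 1)^2 + 49)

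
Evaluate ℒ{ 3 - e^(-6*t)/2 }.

Apply the Laplace transform termwise.
(-1/2)·[L{e^(-6t)} = 1/(s + 6)]; L{3} = 3/s.

-1/(2*(s + 6)) + 3/s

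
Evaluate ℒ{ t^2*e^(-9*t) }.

L{e^(-9t)} = 1/(s + 9).
Then apply L{t^2·g(t)} = (-1)^2 d^2/ds^2[G(s)] with G(s) = 1/(s + 9):
differentiating 2 times and applying the sign gives 2/(s + 9)^3.

2/(s + 9)^3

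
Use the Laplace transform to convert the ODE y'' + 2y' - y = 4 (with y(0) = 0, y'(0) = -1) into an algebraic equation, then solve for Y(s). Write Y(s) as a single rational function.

Y(s) = (-s + 4)/(s^3 + 2*s^2 - s)

Take the Laplace transform of both sides.
With L{y''} = s^2 Y - s·y(0) - y'(0) and L{y'} = sY - y(0), with y(0) = 0, y'(0) = -1: the LHS transforms to (s^2 + 2*s - 1)Y - (-1).
The right side is L{4} = 4/s.
So (s^2 + 2*s - 1)Y = 4/s + (-1).
Isolate Y and clear denominators.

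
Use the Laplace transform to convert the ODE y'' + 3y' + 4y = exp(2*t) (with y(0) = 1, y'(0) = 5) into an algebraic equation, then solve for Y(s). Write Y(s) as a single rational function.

Transform both sides with L{·}.
Using L{y''} = s^2 Y - s·y(0) - y'(0) and L{y'} = sY - y(0), with y(0) = 1, y'(0) = 5, the left side becomes (s^2 + 3*s + 4)Y - (s + 8).
The right side is L{exp(2*t)} = 1/(s - 2).
So (s^2 + 3*s + 4)Y = 1/(s - 2) + (s + 8).
Solve for Y(s) and write it as one ratio of polynomials.

Y(s) = (s^2 + 6*s - 15)/(s^3 + s^2 - 2*s - 8)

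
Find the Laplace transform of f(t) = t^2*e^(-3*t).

L{e^(-3t)} = 1/(s + 3).
Then apply L{t^2·g(t)} = (-1)^2 d^2/ds^2[G(s)] with G(s) = 1/(s + 3):
differentiating 2 times and applying the sign gives 2/(s + 3)^3.

2/(s + 3)^3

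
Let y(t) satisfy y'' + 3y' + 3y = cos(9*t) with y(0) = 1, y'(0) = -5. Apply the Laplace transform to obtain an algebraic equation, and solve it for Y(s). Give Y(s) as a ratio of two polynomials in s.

Y(s) = (s^3 - 2*s^2 + 82*s - 162)/(s^4 + 3*s^3 + 84*s^2 + 243*s + 243)

Apply the Laplace transform to the equation.
Using L{y''} = s^2 Y - s·y(0) - y'(0) and L{y'} = sY - y(0), with y(0) = 1, y'(0) = -5, the left side becomes (s^2 + 3*s + 3)Y - (s - 2).
The right side is L{cos(9*t)} = s/(s^2 + 81).
So (s^2 + 3*s + 3)Y = s/(s^2 + 81) + (s - 2).
Solve for Y(s) and write it as one ratio of polynomials.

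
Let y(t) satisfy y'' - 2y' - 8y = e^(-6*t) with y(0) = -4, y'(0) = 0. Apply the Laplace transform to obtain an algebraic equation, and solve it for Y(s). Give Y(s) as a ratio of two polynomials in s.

Apply the Laplace transform to the equation.
Using L{y''} = s^2 Y - s·y(0) - y'(0) and L{y'} = sY - y(0), with y(0) = -4, y'(0) = 0, the left side becomes (s^2 - 2*s - 8)Y - (-4*s + 8).
The right side is L{e^(-6*t)} = 1/(s + 6).
So (s^2 - 2*s - 8)Y = 1/(s + 6) + (-4*s + 8).
Solve for Y(s) and write it as one ratio of polynomials.

Y(s) = (-4*s^2 - 16*s + 49)/(s^3 + 4*s^2 - 20*s - 48)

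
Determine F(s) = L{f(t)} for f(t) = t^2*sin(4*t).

F(s) = 8*(3*s^2 - 16)/(s^2 + 16)^3

L{sin(4t)} = 4/(s^2 + 16).
Then apply L{t^2·g(t)} = (-1)^2 d^2/ds^2[G(s)] with G(s) = 4/(s^2 + 16):
differentiating 2 times and applying the sign gives 8*(3*s^2 - 16)/(s^2 + 16)^3.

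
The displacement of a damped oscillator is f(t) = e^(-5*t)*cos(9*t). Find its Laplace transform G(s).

L{cos(9t)} = s/(s^2 + 81).
By the first shifting theorem, multiplying by e^(-5t) replaces s with s + 5.

G(s) = (s + 5)/((s + 5)^2 + 81)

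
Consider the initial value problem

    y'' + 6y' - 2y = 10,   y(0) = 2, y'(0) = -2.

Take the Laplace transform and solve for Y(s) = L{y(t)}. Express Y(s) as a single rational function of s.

Transform both sides with L{·}.
With L{y''} = s^2 Y - s·y(0) - y'(0) and L{y'} = sY - y(0), with y(0) = 2, y'(0) = -2: the LHS transforms to (s^2 + 6*s - 2)Y - (2*s + 10).
The right side is L{10} = 10/s.
So (s^2 + 6*s - 2)Y = 10/s + (2*s + 10).
Divide through and combine into a single rational function.

Y(s) = (2*s^2 + 10*s + 10)/(s^3 + 6*s^2 - 2*s)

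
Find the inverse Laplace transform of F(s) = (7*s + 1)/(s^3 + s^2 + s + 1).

Factor the denominator: s^3 + s^2 + s + 1 = (s + 1)*(s^2 + 1).
Partial fraction decomposition gives [-3/(s + 1)] + [3*s/(s^2 + 1)] + [4/(s^2 + 1)].
Invert each term: -3/(s + 1) ↔ -3e^(-t); 3·s/(s^2 + 1) ↔ 3cos(t); 4·1/(s^2 + 1) ↔ 4sin(t).

4*sin(t) + 3*cos(t) - 3*exp(-t)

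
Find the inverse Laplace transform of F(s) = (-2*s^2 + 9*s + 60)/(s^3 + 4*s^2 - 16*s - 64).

t*exp(-4*t) + exp(4*t) - 3*exp(-4*t)

Factor the denominator: s^3 + 4*s^2 - 16*s - 64 = (s - 4)*(s + 4)^2.
Partial fraction decomposition gives [-3/(s + 4)] + [(s + 4)^(-2)] + [1/(s - 4)].
Invert each term: -3/(s + 4) ↔ -3e^(-4t); 1/(s + 4)^2 ↔ t·e^(-4t); 1/(s - 4) ↔ e^(4t).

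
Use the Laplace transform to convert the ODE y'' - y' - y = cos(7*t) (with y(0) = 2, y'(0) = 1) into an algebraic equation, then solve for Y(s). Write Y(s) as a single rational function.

Y(s) = (2*s^3 - s^2 + 99*s - 49)/(s^4 - s^3 + 48*s^2 - 49*s - 49)

Laplace-transform each side.
The derivative rules (L{y''} = s^2 Y - s·y(0) - y'(0) and L{y'} = sY - y(0), with y(0) = 2, y'(0) = 1) turn the left side into (s^2 - s - 1)Y - (2*s - 1).
The right side is L{cos(7*t)} = s/(s^2 + 49).
So (s^2 - s - 1)Y = s/(s^2 + 49) + (2*s - 1).
Divide through and combine into a single rational function.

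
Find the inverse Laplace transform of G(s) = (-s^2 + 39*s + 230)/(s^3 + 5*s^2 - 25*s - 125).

Factor the denominator: s^3 + 5*s^2 - 25*s - 125 = (s - 5)*(s + 5)^2.
Partial fraction decomposition gives [-5/(s + 5)] + [-1/(s + 5)^2] + [4/(s - 5)].
Invert each term: -5/(s + 5) ↔ -5e^(-5t); -1/(s + 5)^2 ↔ -t·e^(-5t); 4/(s - 5) ↔ 4e^(5t).

-t*exp(-5*t) + 4*exp(5*t) - 5*exp(-5*t)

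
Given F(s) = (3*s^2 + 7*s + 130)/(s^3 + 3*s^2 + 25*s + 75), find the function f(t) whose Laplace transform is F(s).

f(t) = 2*sin(5*t) - cos(5*t) + 4*exp(-3*t)

Factor the denominator: s^3 + 3*s^2 + 25*s + 75 = (s + 3)*(s^2 + 25).
Partial fraction decomposition gives [4/(s + 3)] + [-s/(s^2 + 25)] + [10/(s^2 + 25)].
Invert each term: 4/(s + 3) ↔ 4e^(-3t); -1·s/(s^2 + 25) ↔ -cos(5t); 2·5/(s^2 + 25) ↔ 2sin(5t).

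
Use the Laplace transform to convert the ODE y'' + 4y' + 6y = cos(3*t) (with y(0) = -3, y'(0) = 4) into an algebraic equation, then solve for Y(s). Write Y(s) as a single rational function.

Apply the Laplace transform to the equation.
With L{y''} = s^2 Y - s·y(0) - y'(0) and L{y'} = sY - y(0), with y(0) = -3, y'(0) = 4: the LHS transforms to (s^2 + 4*s + 6)Y - (-3*s - 8).
The right side is L{cos(3*t)} = s/(s^2 + 9).
So (s^2 + 4*s + 6)Y = s/(s^2 + 9) + (-3*s - 8).
Solve for Y(s) and write it as one ratio of polynomials.

Y(s) = (-3*s^3 - 8*s^2 - 26*s - 72)/(s^4 + 4*s^3 + 15*s^2 + 36*s + 54)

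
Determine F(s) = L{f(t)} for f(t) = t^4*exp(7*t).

F(s) = 24/(s - 7)^5

L{t^4} = 4!/s^5 = 24/s^5.
By the first shifting theorem, multiplying by e^(7t) replaces s with s - 7.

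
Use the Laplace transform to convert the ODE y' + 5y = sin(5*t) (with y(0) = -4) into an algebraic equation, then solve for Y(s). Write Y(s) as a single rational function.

Apply the Laplace transform to the equation.
The derivative rules (L{y'} = sY - y(0) = sY - (-4)) turn the left side into (s + 5)Y - (-4).
The right side is L{sin(5*t)} = 5/(s^2 + 25).
So (s + 5)Y = 5/(s^2 + 25) + (-4).
Divide through and combine into a single rational function.

Y(s) = (-4*s^2 - 95)/(s^3 + 5*s^2 + 25*s + 125)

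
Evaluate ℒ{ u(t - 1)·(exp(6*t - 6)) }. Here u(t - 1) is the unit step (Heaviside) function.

By the second shifting theorem, L{u(t - c)·g(t - c)} = e^(-cs)·H(s) with c = 1 and H(s) = L{g(t)}.
L{e^(6t)} = 1/(s - 6).

exp(-s)/(s - 6)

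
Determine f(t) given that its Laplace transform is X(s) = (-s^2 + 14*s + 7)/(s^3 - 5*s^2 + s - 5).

f(t) = 2*exp(5*t) - sin(t) - 3*cos(t)

Factor the denominator: s^3 - 5*s^2 + s - 5 = (s - 5)*(s^2 + 1).
Partial fraction decomposition gives [2/(s - 5)] + [-3*s/(s^2 + 1)] + [-1/(s^2 + 1)].
Invert each term: 2/(s - 5) ↔ 2e^(5t); -3·s/(s^2 + 1) ↔ -3cos(t); -1·1/(s^2 + 1) ↔ -sin(t).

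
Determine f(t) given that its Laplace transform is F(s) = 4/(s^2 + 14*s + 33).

f(t) = exp(-7*t)*sinh(4*t)

Rewrite the denominator: s^2 + 14*s + 33 = (s + 7)^2 - 16.
The form in (s + 7) signals a first-shifting-theorem factor e^(-7t).
Since L{sinh(4t)} = 4/(s^2 - 16), the inverse is exp(-7*t)*sinh(4*t).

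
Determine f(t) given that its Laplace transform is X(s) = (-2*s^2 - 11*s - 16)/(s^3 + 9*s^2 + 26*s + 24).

f(t) = -exp(-2*t) + exp(-3*t) - 2*exp(-4*t)

Factor the denominator: s^3 + 9*s^2 + 26*s + 24 = (s + 2)*(s + 3)*(s + 4).
Partial fraction decomposition gives [1/(s + 3)] + [-1/(s + 2)] + [-2/(s + 4)].
Invert each term: 1/(s + 3) ↔ e^(-3t); -1/(s + 2) ↔ -e^(-2t); -2/(s + 4) ↔ -2e^(-4t).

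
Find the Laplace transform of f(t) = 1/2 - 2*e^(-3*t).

Apply the Laplace transform termwise.
L{1/2} = (1/2)/s; (-2)·[L{e^(-3t)} = 1/(s + 3)].

-2/(s + 3) + 1/(2*s)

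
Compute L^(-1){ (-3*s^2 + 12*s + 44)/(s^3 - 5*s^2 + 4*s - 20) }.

Factor the denominator: s^3 - 5*s^2 + 4*s - 20 = (s - 5)*(s^2 + 4).
Partial fraction decomposition gives [1/(s - 5)] + [-4*s/(s^2 + 4)] + [-8/(s^2 + 4)].
Invert each term: 1/(s - 5) ↔ e^(5t); -4·s/(s^2 + 4) ↔ -4cos(2t); -4·2/(s^2 + 4) ↔ -4sin(2t).

exp(5*t) - 4*sin(2*t) - 4*cos(2*t)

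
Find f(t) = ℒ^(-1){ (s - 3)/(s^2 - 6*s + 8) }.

f(t) = exp(3*t)*cosh(t)

Rewrite the denominator: s^2 - 6*s + 8 = (s - 3)^2 - 1.
The form in (s - 3) signals a first-shifting-theorem factor e^(3t).
Since L{cosh(t)} = s/(s^2 - 1), the inverse is e^(3*t)*cosh(t).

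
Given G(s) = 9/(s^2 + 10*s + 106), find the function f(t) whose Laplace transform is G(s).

Rewrite the denominator: s^2 + 10*s + 106 = (s + 5)^2 + 81.
The form in (s + 5) signals a first-shifting-theorem factor e^(-5t).
Since L{sin(9t)} = 9/(s^2 + 81), the inverse is e^(-5*t)*sin(9*t).

f(t) = exp(-5*t)*sin(9*t)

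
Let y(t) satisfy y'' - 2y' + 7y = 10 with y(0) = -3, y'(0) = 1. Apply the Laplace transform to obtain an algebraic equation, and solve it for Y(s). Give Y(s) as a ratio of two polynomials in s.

Y(s) = (-3*s^2 + 7*s + 10)/(s^3 - 2*s^2 + 7*s)

Take the Laplace transform of both sides.
Using L{y''} = s^2 Y - s·y(0) - y'(0) and L{y'} = sY - y(0), with y(0) = -3, y'(0) = 1, the left side becomes (s^2 - 2*s + 7)Y - (-3*s + 7).
The right side is L{10} = 10/s.
So (s^2 - 2*s + 7)Y = 10/s + (-3*s + 7).
Isolate Y and clear denominators.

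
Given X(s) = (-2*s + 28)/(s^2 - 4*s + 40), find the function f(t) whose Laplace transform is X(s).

Complete the square in the denominator: s^2 - 4*s + 40 = (s - 2)^2 + 6^2.
Split the numerator to match: -2*s + 28 = -2·(s - 2) + 4·6.
Invert each term: -2·(s - 2)/((s - 2)^2 + 36) ↔ -2e^(2t)cos(6t); 4·6/((s - 2)^2 + 36) ↔ 4e^(2t)sin(6t).

f(t) = 4*exp(2*t)*sin(6*t) - 2*exp(2*t)*cos(6*t)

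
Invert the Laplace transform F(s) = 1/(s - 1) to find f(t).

Since L{e^(t)} = 1/(s - 1), the inverse is e^(t).

f(t) = exp(t)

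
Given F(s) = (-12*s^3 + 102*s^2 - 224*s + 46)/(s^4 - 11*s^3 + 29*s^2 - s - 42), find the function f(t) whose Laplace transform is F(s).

f(t) = -4*exp(7*t) + 2*exp(3*t) - 6*exp(2*t) - 4*exp(-t)

Factor the denominator: s^4 - 11*s^3 + 29*s^2 - s - 42 = (s - 7)*(s - 3)*(s - 2)*(s + 1).
Partial fraction decomposition gives [-4/(s - 7)] + [-4/(s + 1)] + [2/(s - 3)] + [-6/(s - 2)].
Invert each term: -4/(s - 7) ↔ -4e^(7t); -4/(s + 1) ↔ -4e^(-t); 2/(s - 3) ↔ 2e^(3t); -6/(s - 2) ↔ -6e^(2t).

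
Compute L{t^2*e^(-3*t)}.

2/(s + 3)^3

L{e^(-3t)} = 1/(s + 3).
Then apply L{t^2·g(t)} = (-1)^2 d^2/ds^2[G(s)] with G(s) = 1/(s + 3):
differentiating 2 times and applying the sign gives 2/(s + 3)^3.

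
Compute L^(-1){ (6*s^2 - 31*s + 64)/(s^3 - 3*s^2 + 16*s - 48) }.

Factor the denominator: s^3 - 3*s^2 + 16*s - 48 = (s - 3)*(s^2 + 16).
Partial fraction decomposition gives [1/(s - 3)] + [5*s/(s^2 + 16)] + [-16/(s^2 + 16)].
Invert each term: 1/(s - 3) ↔ e^(3t); 5·s/(s^2 + 16) ↔ 5cos(4t); -4·4/(s^2 + 16) ↔ -4sin(4t).

exp(3*t) - 4*sin(4*t) + 5*cos(4*t)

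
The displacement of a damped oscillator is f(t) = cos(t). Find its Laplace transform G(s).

G(s) = s/(s^2 + 1)

L{cos(t)} = s/(s^2 + 1).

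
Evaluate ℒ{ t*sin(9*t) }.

L{sin(9t)} = 9/(s^2 + 81).
Then apply L{t·g(t)} = -d/ds[G(s)] with G(s) = 9/(s^2 + 81):
differentiating 1 time and applying the sign gives 18*s/(s^2 + 81)^2.

18*s/(s^2 + 81)^2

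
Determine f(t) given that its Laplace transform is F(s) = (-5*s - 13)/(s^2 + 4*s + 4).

Factor the denominator: s^2 + 4*s + 4 = (s + 2)^2.
Partial fraction decomposition gives [-5/(s + 2)] + [-3/(s + 2)^2].
Invert each term: -5/(s + 2) ↔ -5e^(-2t); -3/(s + 2)^2 ↔ -3t·e^(-2t).

f(t) = -3*t*exp(-2*t) - 5*exp(-2*t)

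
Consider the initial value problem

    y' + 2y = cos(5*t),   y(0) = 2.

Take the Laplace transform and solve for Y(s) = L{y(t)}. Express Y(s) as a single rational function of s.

Y(s) = (2*s^2 + s + 50)/(s^3 + 2*s^2 + 25*s + 50)

Laplace-transform each side.
The derivative rules (L{y'} = sY - y(0) = sY - 2) turn the left side into (s + 2)Y - (2).
The right side is L{cos(5*t)} = s/(s^2 + 25).
So (s + 2)Y = s/(s^2 + 25) + (2).
Divide through and combine into a single rational function.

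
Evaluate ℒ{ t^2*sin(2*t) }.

4*(3*s^2 - 4)/(s^2 + 4)^3

L{sin(2t)} = 2/(s^2 + 4).
Then apply L{t^2·g(t)} = (-1)^2 d^2/ds^2[H(s)] with H(s) = 2/(s^2 + 4):
differentiating 2 times and applying the sign gives 4*(3*s^2 - 4)/(s^2 + 4)^3.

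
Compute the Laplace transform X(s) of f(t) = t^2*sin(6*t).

L{sin(6t)} = 6/(s^2 + 36).
Then apply L{t^2·g(t)} = (-1)^2 d^2/ds^2[G(s)] with G(s) = 6/(s^2 + 36):
differentiating 2 times and applying the sign gives 36*(s^2 - 12)/(s^2 + 36)^3.

X(s) = 36*(s^2 - 12)/(s^2 + 36)^3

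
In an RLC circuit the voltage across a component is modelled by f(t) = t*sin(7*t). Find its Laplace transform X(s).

X(s) = 14*s/(s^2 + 49)^2

L{sin(7t)} = 7/(s^2 + 49).
Then apply L{t·g(t)} = -d/ds[G(s)] with G(s) = 7/(s^2 + 49):
differentiating 1 time and applying the sign gives 14*s/(s^2 + 49)^2.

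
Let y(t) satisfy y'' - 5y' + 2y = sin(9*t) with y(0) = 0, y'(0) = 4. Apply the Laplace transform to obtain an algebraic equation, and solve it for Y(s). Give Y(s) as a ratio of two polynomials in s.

Take the Laplace transform of both sides.
With L{y''} = s^2 Y - s·y(0) - y'(0) and L{y'} = sY - y(0), with y(0) = 0, y'(0) = 4: the LHS transforms to (s^2 - 5*s + 2)Y - (4).
The right side is L{sin(9*t)} = 9/(s^2 + 81).
So (s^2 - 5*s + 2)Y = 9/(s^2 + 81) + (4).
Solve for Y(s) and write it as one ratio of polynomials.

Y(s) = (4*s^2 + 333)/(s^4 - 5*s^3 + 83*s^2 - 405*s + 162)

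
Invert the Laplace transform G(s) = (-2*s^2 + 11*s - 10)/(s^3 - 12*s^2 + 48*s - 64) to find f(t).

f(t) = t^2*exp(4*t) - 5*t*exp(4*t) - 2*exp(4*t)

Factor the denominator: s^3 - 12*s^2 + 48*s - 64 = (s - 4)^3.
Partial fraction decomposition gives [-2/(s - 4)] + [-5/(s - 4)^2] + [2/(s - 4)^3].
Invert each term: -2/(s - 4) ↔ -2e^(4t); -5/(s - 4)^2 ↔ -5t·e^(4t); 2/(s - 4)^3 ↔ (1)t^2·e^(4t).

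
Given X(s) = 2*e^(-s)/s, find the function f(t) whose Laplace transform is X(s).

The factor e^(-s) signals a time shift by c = 1 (second shifting theorem).
L{2} = 2/s, so L^-1{2/s} = 2.
Hence the inverse is u(t - 1) times that function evaluated at t - 1.

f(t) = Heaviside(t - 1)*(2)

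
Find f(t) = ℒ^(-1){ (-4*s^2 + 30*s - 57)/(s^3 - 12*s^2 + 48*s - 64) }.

f(t) = -t^2*exp(4*t)/2 - 2*t*exp(4*t) - 4*exp(4*t)

Factor the denominator: s^3 - 12*s^2 + 48*s - 64 = (s - 4)^3.
Partial fraction decomposition gives [-4/(s - 4)] + [-2/(s - 4)^2] + [-1/(s - 4)^3].
Invert each term: -4/(s - 4) ↔ -4e^(4t); -2/(s - 4)^2 ↔ -2t·e^(4t); -1/(s - 4)^3 ↔ (-1/2)t^2·e^(4t).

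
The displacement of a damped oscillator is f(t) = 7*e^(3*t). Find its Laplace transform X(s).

X(s) = 7/(s - 3)

L{7} = 7/s.
By the first shifting theorem, multiplying by e^(3t) replaces s with s - 3.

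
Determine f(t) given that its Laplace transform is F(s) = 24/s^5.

Since L{t^4} = 4!/s^5 = 24/s^5, the inverse is t^4.

f(t) = t^4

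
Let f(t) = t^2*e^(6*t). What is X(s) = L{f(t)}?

X(s) = 2/(s - 6)^3

L{t^2} = 2!/s^3 = 2/s^3.
By the first shifting theorem, multiplying by e^(6t) replaces s with s - 6.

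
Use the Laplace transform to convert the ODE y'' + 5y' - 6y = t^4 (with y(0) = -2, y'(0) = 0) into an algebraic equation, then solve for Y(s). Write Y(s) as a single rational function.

Laplace-transform each side.
Using L{y''} = s^2 Y - s·y(0) - y'(0) and L{y'} = sY - y(0), with y(0) = -2, y'(0) = 0, the left side becomes (s^2 + 5*s - 6)Y - (-2*s - 10).
The right side is L{t^4} = 24/s^5.
So (s^2 + 5*s - 6)Y = 24/s^5 + (-2*s - 10).
Solve for Y(s) and write it as one ratio of polynomials.

Y(s) = (-2*s^6 - 10*s^5 + 24)/(s^7 + 5*s^6 - 6*s^5)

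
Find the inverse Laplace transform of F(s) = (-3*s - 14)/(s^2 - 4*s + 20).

Complete the square in the denominator: s^2 - 4*s + 20 = (s - 2)^2 + 4^2.
Split the numerator to match: -3*s - 14 = -3·(s - 2) - 5·4.
Invert each term: -3·(s - 2)/((s - 2)^2 + 16) ↔ -3e^(2t)cos(4t); -5·4/((s - 2)^2 + 16) ↔ -5e^(2t)sin(4t).

-5*exp(2*t)*sin(4*t) - 3*exp(2*t)*cos(4*t)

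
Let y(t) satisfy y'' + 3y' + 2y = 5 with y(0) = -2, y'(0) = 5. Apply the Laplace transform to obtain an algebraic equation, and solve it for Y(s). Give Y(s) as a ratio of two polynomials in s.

Y(s) = (-2*s^2 - s + 5)/(s^3 + 3*s^2 + 2*s)

Transform both sides with L{·}.
Using L{y''} = s^2 Y - s·y(0) - y'(0) and L{y'} = sY - y(0), with y(0) = -2, y'(0) = 5, the left side becomes (s^2 + 3*s + 2)Y - (-2*s - 1).
The right side is L{5} = 5/s.
So (s^2 + 3*s + 2)Y = 5/s + (-2*s - 1).
Isolate Y and clear denominators.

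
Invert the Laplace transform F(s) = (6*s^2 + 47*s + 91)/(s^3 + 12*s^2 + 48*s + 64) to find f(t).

f(t) = -t^2*exp(-4*t)/2 - t*exp(-4*t) + 6*exp(-4*t)

Factor the denominator: s^3 + 12*s^2 + 48*s + 64 = (s + 4)^3.
Partial fraction decomposition gives [6/(s + 4)] + [-1/(s + 4)^2] + [-1/(s + 4)^3].
Invert each term: 6/(s + 4) ↔ 6e^(-4t); -1/(s + 4)^2 ↔ -t·e^(-4t); -1/(s + 4)^3 ↔ (-1/2)t^2·e^(-4t).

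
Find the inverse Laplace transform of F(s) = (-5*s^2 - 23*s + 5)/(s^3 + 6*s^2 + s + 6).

Factor the denominator: s^3 + 6*s^2 + s + 6 = (s + 6)*(s^2 + 1).
Partial fraction decomposition gives [-1/(s + 6)] + [-4*s/(s^2 + 1)] + [1/(s^2 + 1)].
Invert each term: -1/(s + 6) ↔ -e^(-6t); -4·s/(s^2 + 1) ↔ -4cos(t); 1·1/(s^2 + 1) ↔ sin(t).

sin(t) - 4*cos(t) - exp(-6*t)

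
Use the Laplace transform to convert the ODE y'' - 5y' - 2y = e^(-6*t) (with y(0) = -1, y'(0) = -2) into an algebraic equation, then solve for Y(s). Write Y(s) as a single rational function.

Y(s) = (-s^2 - 3*s + 19)/(s^3 + s^2 - 32*s - 12)

Take the Laplace transform of both sides.
With L{y''} = s^2 Y - s·y(0) - y'(0) and L{y'} = sY - y(0), with y(0) = -1, y'(0) = -2: the LHS transforms to (s^2 - 5*s - 2)Y - (-s + 3).
The right side is L{e^(-6*t)} = 1/(s + 6).
So (s^2 - 5*s - 2)Y = 1/(s + 6) + (-s + 3).
Isolate Y and clear denominators.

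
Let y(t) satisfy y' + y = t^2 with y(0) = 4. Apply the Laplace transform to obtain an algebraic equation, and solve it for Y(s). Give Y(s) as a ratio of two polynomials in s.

Y(s) = (4*s^3 + 2)/(s^4 + s^3)

Transform both sides with L{·}.
The derivative rules (L{y'} = sY - y(0) = sY - 4) turn the left side into (s + 1)Y - (4).
The right side is L{t^2} = 2/s^3.
So (s + 1)Y = 2/s^3 + (4).
Solve for Y(s) and write it as one ratio of polynomials.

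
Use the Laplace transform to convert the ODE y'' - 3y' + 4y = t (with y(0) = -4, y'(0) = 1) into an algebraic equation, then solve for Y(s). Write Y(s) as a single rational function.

Laplace-transform each side.
With L{y''} = s^2 Y - s·y(0) - y'(0) and L{y'} = sY - y(0), with y(0) = -4, y'(0) = 1: the LHS transforms to (s^2 - 3*s + 4)Y - (-4*s + 13).
The right side is L{t} = s^(-2).
So (s^2 - 3*s + 4)Y = s^(-2) + (-4*s + 13).
Solve for Y(s) and write it as one ratio of polynomials.

Y(s) = (-4*s^3 + 13*s^2 + 1)/(s^4 - 3*s^3 + 4*s^2)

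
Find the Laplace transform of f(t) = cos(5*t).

s/(s^2 + 25)

L{cos(5t)} = s/(s^2 + 25).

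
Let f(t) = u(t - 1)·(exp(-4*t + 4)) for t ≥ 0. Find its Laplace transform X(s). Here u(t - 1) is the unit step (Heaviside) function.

X(s) = exp(-s)/(s + 4)

By the second shifting theorem, L{u(t - c)·g(t - c)} = e^(-cs)·G(s) with c = 1 and G(s) = L{g(t)}.
L{e^(-4t)} = 1/(s + 4).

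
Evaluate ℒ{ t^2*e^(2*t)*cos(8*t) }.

2*(s - 2)*(s^2 - 4*s - 188)/(s^2 - 4*s + 68)^3

L{cos(8t)} = s/(s^2 + 64).
Multiplying by e^(2t) shifts s → s - 2, so L{e^(2*t)*cos(8*t)} = (s - 2)/((s - 2)^2 + 64).
Then apply L{t^2·g(t)} = (-1)^2 d^2/ds^2[G(s)] with G(s) = (s - 2)/((s - 2)^2 + 64):
differentiating 2 times and applying the sign gives 2*(s - 2)*(s^2 - 4*s - 188)/(s^2 - 4*s + 68)^3.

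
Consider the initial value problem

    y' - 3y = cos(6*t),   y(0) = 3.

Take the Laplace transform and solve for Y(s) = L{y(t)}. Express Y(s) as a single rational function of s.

Take the Laplace transform of both sides.
The derivative rules (L{y'} = sY - y(0) = sY - 3) turn the left side into (s - 3)Y - (3).
The right side is L{cos(6*t)} = s/(s^2 + 36).
So (s - 3)Y = s/(s^2 + 36) + (3).
Solve for Y(s) and write it as one ratio of polynomials.

Y(s) = (3*s^2 + s + 108)/(s^3 - 3*s^2 + 36*s - 108)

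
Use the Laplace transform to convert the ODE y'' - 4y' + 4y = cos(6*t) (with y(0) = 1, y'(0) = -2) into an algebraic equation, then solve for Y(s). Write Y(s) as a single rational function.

Laplace-transform each side.
With L{y''} = s^2 Y - s·y(0) - y'(0) and L{y'} = sY - y(0), with y(0) = 1, y'(0) = -2: the LHS transforms to (s^2 - 4*s + 4)Y - (s - 6).
The right side is L{cos(6*t)} = s/(s^2 + 36).
So (s^2 - 4*s + 4)Y = s/(s^2 + 36) + (s - 6).
Divide through and combine into a single rational function.

Y(s) = (s^3 - 6*s^2 + 37*s - 216)/(s^4 - 4*s^3 + 40*s^2 - 144*s + 144)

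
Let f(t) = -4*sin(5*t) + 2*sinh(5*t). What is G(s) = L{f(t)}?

G(s) = -20/(s^2 + 25) + 10/(s^2 - 25)

Apply the Laplace transform termwise.
(-4)·[L{sin(5t)} = 5/(s^2 + 25)]; (2)·[L{sinh(5t)} = 5/(s^2 - 25)].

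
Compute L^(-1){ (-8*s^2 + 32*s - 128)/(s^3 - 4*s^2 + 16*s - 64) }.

-4*exp(4*t) + 4*sin(4*t) - 4*cos(4*t)

Factor the denominator: s^3 - 4*s^2 + 16*s - 64 = (s - 4)*(s^2 + 16).
Partial fraction decomposition gives [-4/(s - 4)] + [-4*s/(s^2 + 16)] + [16/(s^2 + 16)].
Invert each term: -4/(s - 4) ↔ -4e^(4t); -4·s/(s^2 + 16) ↔ -4cos(4t); 4·4/(s^2 + 16) ↔ 4sin(4t).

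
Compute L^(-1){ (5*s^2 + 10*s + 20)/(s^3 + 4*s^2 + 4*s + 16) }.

Factor the denominator: s^3 + 4*s^2 + 4*s + 16 = (s + 4)*(s^2 + 4).
Partial fraction decomposition gives [3/(s + 4)] + [2*s/(s^2 + 4)] + [2/(s^2 + 4)].
Invert each term: 3/(s + 4) ↔ 3e^(-4t); 2·s/(s^2 + 4) ↔ 2cos(2t); 1·2/(s^2 + 4) ↔ sin(2t).

sin(2*t) + 2*cos(2*t) + 3*exp(-4*t)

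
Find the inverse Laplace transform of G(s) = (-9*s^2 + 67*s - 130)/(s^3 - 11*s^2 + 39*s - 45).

Factor the denominator: s^3 - 11*s^2 + 39*s - 45 = (s - 5)*(s - 3)^2.
Partial fraction decomposition gives [-4/(s - 3)] + [5/(s - 3)^2] + [-5/(s - 5)].
Invert each term: -4/(s - 3) ↔ -4e^(3t); 5/(s - 3)^2 ↔ 5t·e^(3t); -5/(s - 5) ↔ -5e^(5t).

5*t*exp(3*t) - 5*exp(5*t) - 4*exp(3*t)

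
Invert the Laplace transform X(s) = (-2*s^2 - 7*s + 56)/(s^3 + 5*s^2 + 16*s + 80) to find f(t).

f(t) = 2*sin(4*t) - 3*cos(4*t) + exp(-5*t)

Factor the denominator: s^3 + 5*s^2 + 16*s + 80 = (s + 5)*(s^2 + 16).
Partial fraction decomposition gives [1/(s + 5)] + [-3*s/(s^2 + 16)] + [8/(s^2 + 16)].
Invert each term: 1/(s + 5) ↔ e^(-5t); -3·s/(s^2 + 16) ↔ -3cos(4t); 2·4/(s^2 + 16) ↔ 2sin(4t).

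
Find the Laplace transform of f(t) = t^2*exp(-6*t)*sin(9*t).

L{sin(9t)} = 9/(s^2 + 81).
Multiplying by e^(-6t) shifts s → s + 6, so L{exp(-6*t)*sin(9*t)} = 9/((s + 6)^2 + 81).
Then apply L{t^2·g(t)} = (-1)^2 d^2/ds^2[H(s)] with H(s) = 9/((s + 6)^2 + 81):
differentiating 2 times and applying the sign gives 54*(s^2 + 12*s + 9)/(s^2 + 12*s + 117)^3.

54*(s^2 + 12*s + 9)/(s^2 + 12*s + 117)^3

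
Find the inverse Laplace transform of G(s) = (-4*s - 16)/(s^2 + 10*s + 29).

2*exp(-5*t)*sin(2*t) - 4*exp(-5*t)*cos(2*t)

Complete the square in the denominator: s^2 + 10*s + 29 = (s + 5)^2 + 2^2.
Split the numerator to match: -4*s - 16 = -4·(s + 5) + 2·2.
Invert each term: -4·(s + 5)/((s + 5)^2 + 4) ↔ -4e^(-5t)cos(2t); 2·2/((s + 5)^2 + 4) ↔ 2e^(-5t)sin(2t).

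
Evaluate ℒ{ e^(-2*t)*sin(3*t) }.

L{sin(3t)} = 3/(s^2 + 9).
By the first shifting theorem, multiplying by e^(-2t) replaces s with s + 2.

3/((s + 2)^2 + 9)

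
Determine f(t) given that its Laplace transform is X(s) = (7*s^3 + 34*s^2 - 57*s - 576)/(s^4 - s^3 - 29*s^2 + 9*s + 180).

Factor the denominator: s^4 - s^3 - 29*s^2 + 9*s + 180 = (s - 5)*(s - 3)*(s + 3)*(s + 4).
Partial fraction decomposition gives [6/(s - 5)] + [4/(s + 4)] + [3/(s - 3)] + [-6/(s + 3)].
Invert each term: 6/(s - 5) ↔ 6e^(5t); 4/(s + 4) ↔ 4e^(-4t); 3/(s - 3) ↔ 3e^(3t); -6/(s + 3) ↔ -6e^(-3t).

f(t) = 6*exp(5*t) + 3*exp(3*t) - 6*exp(-3*t) + 4*exp(-4*t)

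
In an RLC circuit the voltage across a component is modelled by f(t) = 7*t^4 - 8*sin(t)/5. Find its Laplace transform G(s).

G(s) = -8/(5*(s^2 + 1)) + 168/s^5

Apply the Laplace transform termwise.
(-8/5)·[L{sin(t)} = 1/(s^2 + 1)]; (7)·[L{t^4} = 4!/s^5 = 24/s^5].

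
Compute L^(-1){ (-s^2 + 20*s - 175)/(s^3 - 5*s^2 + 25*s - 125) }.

Factor the denominator: s^3 - 5*s^2 + 25*s - 125 = (s - 5)*(s^2 + 25).
Partial fraction decomposition gives [-2/(s - 5)] + [s/(s^2 + 25)] + [25/(s^2 + 25)].
Invert each term: -2/(s - 5) ↔ -2e^(5t); 1·s/(s^2 + 25) ↔ cos(5t); 5·5/(s^2 + 25) ↔ 5sin(5t).

-2*exp(5*t) + 5*sin(5*t) + cos(5*t)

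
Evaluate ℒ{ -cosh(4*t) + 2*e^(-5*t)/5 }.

By linearity of the Laplace transform, transform each term separately.
(2/5)·[L{e^(-5t)} = 1/(s + 5)]; (-1)·[L{cosh(4t)} = s/(s^2 - 16)].

-s/(s^2 - 16) + 2/(5*(s + 5))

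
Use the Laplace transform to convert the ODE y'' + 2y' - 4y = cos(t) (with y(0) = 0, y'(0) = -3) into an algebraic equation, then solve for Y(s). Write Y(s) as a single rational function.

Y(s) = (-3*s^2 + s - 3)/(s^4 + 2*s^3 - 3*s^2 + 2*s - 4)

Laplace-transform each side.
The derivative rules (L{y''} = s^2 Y - s·y(0) - y'(0) and L{y'} = sY - y(0), with y(0) = 0, y'(0) = -3) turn the left side into (s^2 + 2*s - 4)Y - (-3).
The right side is L{cos(t)} = s/(s^2 + 1).
So (s^2 + 2*s - 4)Y = s/(s^2 + 1) + (-3).
Solve for Y(s) and write it as one ratio of polynomials.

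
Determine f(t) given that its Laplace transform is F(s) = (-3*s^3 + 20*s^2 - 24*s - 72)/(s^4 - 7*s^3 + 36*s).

Factor the denominator: s^4 - 7*s^3 + 36*s = s*(s - 6)*(s - 3)*(s + 2).
Partial fraction decomposition gives [-1/(s + 2)] + [-1/(s - 6)] + [-2/s] + [1/(s - 3)].
Invert each term: -1/(s + 2) ↔ -e^(-2t); -1/(s - 6) ↔ -e^(6t); -2/(s - 0) ↔ -2e^(0t); 1/(s - 3) ↔ e^(3t).

f(t) = -exp(6*t) + exp(3*t) - 2 - exp(-2*t)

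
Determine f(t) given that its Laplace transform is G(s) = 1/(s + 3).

f(t) = exp(-3*t)

Since L{e^(-3t)} = 1/(s + 3), the inverse is e^(-3*t).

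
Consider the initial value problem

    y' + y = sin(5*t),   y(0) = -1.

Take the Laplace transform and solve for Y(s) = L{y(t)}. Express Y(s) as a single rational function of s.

Y(s) = (-s^2 - 20)/(s^3 + s^2 + 25*s + 25)

Laplace-transform each side.
With L{y'} = sY - y(0) = sY - (-1): the LHS transforms to (s + 1)Y - (-1).
The right side is L{sin(5*t)} = 5/(s^2 + 25).
So (s + 1)Y = 5/(s^2 + 25) + (-1).
Isolate Y and clear denominators.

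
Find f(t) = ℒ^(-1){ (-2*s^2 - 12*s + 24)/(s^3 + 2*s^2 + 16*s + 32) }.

f(t) = -sin(4*t) - 4*cos(4*t) + 2*exp(-2*t)

Factor the denominator: s^3 + 2*s^2 + 16*s + 32 = (s + 2)*(s^2 + 16).
Partial fraction decomposition gives [2/(s + 2)] + [-4*s/(s^2 + 16)] + [-4/(s^2 + 16)].
Invert each term: 2/(s + 2) ↔ 2e^(-2t); -4·s/(s^2 + 16) ↔ -4cos(4t); -1·4/(s^2 + 16) ↔ -sin(4t).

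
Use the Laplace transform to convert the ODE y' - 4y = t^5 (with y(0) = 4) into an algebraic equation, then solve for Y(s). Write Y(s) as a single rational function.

Apply the Laplace transform to the equation.
With L{y'} = sY - y(0) = sY - 4: the LHS transforms to (s - 4)Y - (4).
The right side is L{t^5} = 120/s^6.
So (s - 4)Y = 120/s^6 + (4).
Solve for Y(s) and write it as one ratio of polynomials.

Y(s) = (4*s^6 + 120)/(s^7 - 4*s^6)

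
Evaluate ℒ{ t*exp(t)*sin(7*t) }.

14*(s - 1)/(s^2 - 2*s + 50)^2

L{sin(7t)} = 7/(s^2 + 49).
Multiplying by e^(t) shifts s → s - 1, so L{exp(t)*sin(7*t)} = 7/((s - 1)^2 + 49).
Then apply L{t·g(t)} = -d/ds[H(s)] with H(s) = 7/((s - 1)^2 + 49):
differentiating 1 time and applying the sign gives 14*(s - 1)/(s^2 - 2*s + 50)^2.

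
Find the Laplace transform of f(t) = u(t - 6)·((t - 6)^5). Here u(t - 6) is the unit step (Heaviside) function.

By the second shifting theorem, L{u(t - c)·g(t - c)} = e^(-cs)·G(s) with c = 6 and G(s) = L{g(t)}.
L{t^5} = 5!/s^6 = 120/s^6.

120*exp(-6*s)/s^6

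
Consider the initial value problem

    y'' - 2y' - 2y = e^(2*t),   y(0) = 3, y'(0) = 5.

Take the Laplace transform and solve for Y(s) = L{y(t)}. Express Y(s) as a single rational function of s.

Take the Laplace transform of both sides.
The derivative rules (L{y''} = s^2 Y - s·y(0) - y'(0) and L{y'} = sY - y(0), with y(0) = 3, y'(0) = 5) turn the left side into (s^2 - 2*s - 2)Y - (3*s - 1).
The right side is L{e^(2*t)} = 1/(s - 2).
So (s^2 - 2*s - 2)Y = 1/(s - 2) + (3*s - 1).
Solve for Y(s) and write it as one ratio of polynomials.

Y(s) = (3*s^2 - 7*s + 3)/(s^3 - 4*s^2 + 2*s + 4)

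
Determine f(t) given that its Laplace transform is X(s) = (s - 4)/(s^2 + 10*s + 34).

f(t) = -3*exp(-5*t)*sin(3*t) + exp(-5*t)*cos(3*t)

Complete the square in the denominator: s^2 + 10*s + 34 = (s + 5)^2 + 3^2.
Split the numerator to match: s - 4 = 1·(s + 5) - 3·3.
Invert each term: 1·(s + 5)/((s + 5)^2 + 9) ↔ e^(-5t)cos(3t); -3·3/((s + 5)^2 + 9) ↔ -3e^(-5t)sin(3t).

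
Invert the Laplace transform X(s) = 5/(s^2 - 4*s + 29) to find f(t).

f(t) = exp(2*t)*sin(5*t)

Rewrite the denominator: s^2 - 4*s + 29 = (s - 2)^2 + 25.
The form in (s - 2) signals a first-shifting-theorem factor e^(2t).
Since L{sin(5t)} = 5/(s^2 + 25), the inverse is e^(2*t)*sin(5*t).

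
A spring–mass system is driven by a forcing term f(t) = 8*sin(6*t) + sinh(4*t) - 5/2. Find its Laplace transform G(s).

G(s) = 48/(s^2 + 36) + 4/(s^2 - 16) - 5/(2*s)

The transform is linear, so treat each term independently.
(8)·[L{sin(6t)} = 6/(s^2 + 36)]; L{-5/2} = (-5/2)/s; L{sinh(4t)} = 4/(s^2 - 16).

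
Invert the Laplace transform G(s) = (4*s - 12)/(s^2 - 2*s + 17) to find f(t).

Complete the square in the denominator: s^2 - 2*s + 17 = (s - 1)^2 + 4^2.
Split the numerator to match: 4*s - 12 = 4·(s - 1) - 2·4.
Invert each term: 4·(s - 1)/((s - 1)^2 + 16) ↔ 4e^(t)cos(4t); -2·4/((s - 1)^2 + 16) ↔ -2e^(t)sin(4t).

f(t) = -2*exp(t)*sin(4*t) + 4*exp(t)*cos(4*t)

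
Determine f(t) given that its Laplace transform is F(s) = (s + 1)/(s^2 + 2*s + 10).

f(t) = exp(-t)*cos(3*t)

Rewrite the denominator: s^2 + 2*s + 10 = (s + 1)^2 + 9.
The form in (s + 1) signals a first-shifting-theorem factor e^(-t).
Since L{cos(3t)} = s/(s^2 + 9), the inverse is e^(-t)*cos(3*t).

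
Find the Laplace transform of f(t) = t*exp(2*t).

L{t} = 1!/s^2 = 1/s^2.
By the first shifting theorem, multiplying by e^(2t) replaces s with s - 2.

(s - 2)^(-2)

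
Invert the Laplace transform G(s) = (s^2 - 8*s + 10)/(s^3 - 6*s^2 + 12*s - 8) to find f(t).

Factor the denominator: s^3 - 6*s^2 + 12*s - 8 = (s - 2)^3.
Partial fraction decomposition gives [1/(s - 2)] + [-4/(s - 2)^2] + [-2/(s - 2)^3].
Invert each term: 1/(s - 2) ↔ e^(2t); -4/(s - 2)^2 ↔ -4t·e^(2t); -2/(s - 2)^3 ↔ (-1)t^2·e^(2t).

f(t) = -t^2*exp(2*t) - 4*t*exp(2*t) + exp(2*t)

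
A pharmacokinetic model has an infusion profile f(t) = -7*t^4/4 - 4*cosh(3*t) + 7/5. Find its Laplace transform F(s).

The transform is linear, so treat each term independently.
L{7/5} = (7/5)/s; (-7/4)·[L{t^4} = 4!/s^5 = 24/s^5]; (-4)·[L{cosh(3t)} = s/(s^2 - 9)].

F(s) = -4*s/(s^2 - 9) + 7/(5*s) - 42/s^5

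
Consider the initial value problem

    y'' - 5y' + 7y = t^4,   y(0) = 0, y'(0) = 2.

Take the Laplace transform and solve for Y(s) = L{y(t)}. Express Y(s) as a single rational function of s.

Take the Laplace transform of both sides.
Using L{y''} = s^2 Y - s·y(0) - y'(0) and L{y'} = sY - y(0), with y(0) = 0, y'(0) = 2, the left side becomes (s^2 - 5*s + 7)Y - (2).
The right side is L{t^4} = 24/s^5.
So (s^2 - 5*s + 7)Y = 24/s^5 + (2).
Solve for Y(s) and write it as one ratio of polynomials.

Y(s) = (2*s^5 + 24)/(s^7 - 5*s^6 + 7*s^5)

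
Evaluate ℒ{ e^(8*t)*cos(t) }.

L{cos(t)} = s/(s^2 + 1).
By the first shifting theorem, multiplying by e^(8t) replaces s with s - 8.

(s - 8)/((s - 8)^2 + 1)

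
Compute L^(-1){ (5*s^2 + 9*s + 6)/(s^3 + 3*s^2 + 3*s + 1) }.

Factor the denominator: s^3 + 3*s^2 + 3*s + 1 = (s + 1)^3.
Partial fraction decomposition gives [5/(s + 1)] + [-1/(s + 1)^2] + [2/(s + 1)^3].
Invert each term: 5/(s + 1) ↔ 5e^(-t); -1/(s + 1)^2 ↔ -t·e^(-t); 2/(s + 1)^3 ↔ (1)t^2·e^(-t).

t^2*exp(-t) - t*exp(-t) + 5*exp(-t)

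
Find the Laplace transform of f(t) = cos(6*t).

s/(s^2 + 36)

L{cos(6t)} = s/(s^2 + 36).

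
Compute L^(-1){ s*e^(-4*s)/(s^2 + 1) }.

Heaviside(t - 4)*(cos(t - 4))

The factor e^(-4s) signals a time shift by c = 4 (second shifting theorem).
L{cos(t)} = s/(s^2 + 1), so L^-1{s/(s^2 + 1)} = cos(t).
Hence the inverse is u(t - 4) times that function evaluated at t - 4.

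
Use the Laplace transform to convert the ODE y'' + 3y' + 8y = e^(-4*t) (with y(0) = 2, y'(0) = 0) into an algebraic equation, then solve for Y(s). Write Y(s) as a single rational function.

Y(s) = (2*s^2 + 14*s + 25)/(s^3 + 7*s^2 + 20*s + 32)

Apply the Laplace transform to the equation.
With L{y''} = s^2 Y - s·y(0) - y'(0) and L{y'} = sY - y(0), with y(0) = 2, y'(0) = 0: the LHS transforms to (s^2 + 3*s + 8)Y - (2*s + 6).
The right side is L{e^(-4*t)} = 1/(s + 4).
So (s^2 + 3*s + 8)Y = 1/(s + 4) + (2*s + 6).
Solve for Y(s) and write it as one ratio of polynomials.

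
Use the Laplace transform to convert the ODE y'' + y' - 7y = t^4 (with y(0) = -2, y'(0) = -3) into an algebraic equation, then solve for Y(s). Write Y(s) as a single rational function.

Y(s) = (-2*s^6 - 5*s^5 + 24)/(s^7 + s^6 - 7*s^5)

Apply the Laplace transform to the equation.
The derivative rules (L{y''} = s^2 Y - s·y(0) - y'(0) and L{y'} = sY - y(0), with y(0) = -2, y'(0) = -3) turn the left side into (s^2 + s - 7)Y - (-2*s - 5).
The right side is L{t^4} = 24/s^5.
So (s^2 + s - 7)Y = 24/s^5 + (-2*s - 5).
Solve for Y(s) and write it as one ratio of polynomials.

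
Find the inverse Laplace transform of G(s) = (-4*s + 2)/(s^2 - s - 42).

Factor the denominator: s^2 - s - 42 = (s - 7)*(s + 6).
Partial fraction decomposition gives [-2/(s - 7)] + [-2/(s + 6)].
Invert each term: -2/(s - 7) ↔ -2e^(7t); -2/(s + 6) ↔ -2e^(-6t).

-2*exp(7*t) - 2*exp(-6*t)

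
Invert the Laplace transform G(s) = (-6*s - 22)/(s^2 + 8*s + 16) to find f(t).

Factor the denominator: s^2 + 8*s + 16 = (s + 4)^2.
Partial fraction decomposition gives [-6/(s + 4)] + [2/(s + 4)^2].
Invert each term: -6/(s + 4) ↔ -6e^(-4t); 2/(s + 4)^2 ↔ 2t·e^(-4t).

f(t) = 2*t*exp(-4*t) - 6*exp(-4*t)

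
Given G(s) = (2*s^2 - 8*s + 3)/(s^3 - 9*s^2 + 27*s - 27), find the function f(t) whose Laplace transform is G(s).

f(t) = -3*t^2*exp(3*t)/2 + 4*t*exp(3*t) + 2*exp(3*t)

Factor the denominator: s^3 - 9*s^2 + 27*s - 27 = (s - 3)^3.
Partial fraction decomposition gives [2/(s - 3)] + [4/(s - 3)^2] + [-3/(s - 3)^3].
Invert each term: 2/(s - 3) ↔ 2e^(3t); 4/(s - 3)^2 ↔ 4t·e^(3t); -3/(s - 3)^3 ↔ (-3/2)t^2·e^(3t).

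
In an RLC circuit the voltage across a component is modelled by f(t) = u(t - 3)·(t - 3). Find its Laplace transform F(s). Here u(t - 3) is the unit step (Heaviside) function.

F(s) = exp(-3*s)/s^2

By the second shifting theorem, L{u(t - c)·g(t - c)} = e^(-cs)·G(s) with c = 3 and G(s) = L{g(t)}.
L{t} = 1!/s^2 = 1/s^2.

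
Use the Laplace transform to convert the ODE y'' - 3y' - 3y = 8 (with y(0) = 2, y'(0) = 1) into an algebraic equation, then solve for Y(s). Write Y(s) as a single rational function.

Y(s) = (2*s^2 - 5*s + 8)/(s^3 - 3*s^2 - 3*s)

Transform both sides with L{·}.
The derivative rules (L{y''} = s^2 Y - s·y(0) - y'(0) and L{y'} = sY - y(0), with y(0) = 2, y'(0) = 1) turn the left side into (s^2 - 3*s - 3)Y - (2*s - 5).
The right side is L{8} = 8/s.
So (s^2 - 3*s - 3)Y = 8/s + (2*s - 5).
Divide through and combine into a single rational function.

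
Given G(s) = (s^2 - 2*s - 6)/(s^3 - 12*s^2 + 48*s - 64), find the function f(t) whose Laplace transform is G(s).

Factor the denominator: s^3 - 12*s^2 + 48*s - 64 = (s - 4)^3.
Partial fraction decomposition gives [1/(s - 4)] + [6/(s - 4)^2] + [2/(s - 4)^3].
Invert each term: 1/(s - 4) ↔ e^(4t); 6/(s - 4)^2 ↔ 6t·e^(4t); 2/(s - 4)^3 ↔ (1)t^2·e^(4t).

f(t) = t^2*exp(4*t) + 6*t*exp(4*t) + exp(4*t)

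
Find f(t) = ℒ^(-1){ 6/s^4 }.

f(t) = t^3

Since L{t^3} = 3!/s^4 = 6/s^4, the inverse is t^3.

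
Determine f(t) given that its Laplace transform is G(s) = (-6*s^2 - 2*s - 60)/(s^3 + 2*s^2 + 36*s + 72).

Factor the denominator: s^3 + 2*s^2 + 36*s + 72 = (s + 2)*(s^2 + 36).
Partial fraction decomposition gives [-2/(s + 2)] + [-4*s/(s^2 + 36)] + [6/(s^2 + 36)].
Invert each term: -2/(s + 2) ↔ -2e^(-2t); -4·s/(s^2 + 36) ↔ -4cos(6t); 1·6/(s^2 + 36) ↔ sin(6t).

f(t) = sin(6*t) - 4*cos(6*t) - 2*exp(-2*t)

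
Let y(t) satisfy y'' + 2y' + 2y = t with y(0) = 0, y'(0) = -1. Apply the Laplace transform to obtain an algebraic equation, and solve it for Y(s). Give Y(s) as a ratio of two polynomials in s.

Take the Laplace transform of both sides.
With L{y''} = s^2 Y - s·y(0) - y'(0) and L{y'} = sY - y(0), with y(0) = 0, y'(0) = -1: the LHS transforms to (s^2 + 2*s + 2)Y - (-1).
The right side is L{t} = s^(-2).
So (s^2 + 2*s + 2)Y = s^(-2) + (-1).
Isolate Y and clear denominators.

Y(s) = (-s^2 + 1)/(s^4 + 2*s^3 + 2*s^2)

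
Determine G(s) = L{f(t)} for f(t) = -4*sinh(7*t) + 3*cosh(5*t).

G(s) = 3*s/(s^2 - 25) - 28/(s^2 - 49)

By linearity of the Laplace transform, transform each term separately.
(3)·[L{cosh(5t)} = s/(s^2 - 25)]; (-4)·[L{sinh(7t)} = 7/(s^2 - 49)].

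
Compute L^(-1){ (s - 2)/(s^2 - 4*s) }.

Rewrite the denominator: s^2 - 4*s = (s - 2)^2 - 4.
The form in (s - 2) signals a first-shifting-theorem factor e^(2t).
Since L{cosh(2t)} = s/(s^2 - 4), the inverse is e^(2*t)*cosh(2*t).

exp(2*t)*cosh(2*t)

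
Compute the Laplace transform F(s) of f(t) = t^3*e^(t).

F(s) = 6/(s - 1)^4

L{t^3} = 3!/s^4 = 6/s^4.
By the first shifting theorem, multiplying by e^(t) replaces s with s - 1.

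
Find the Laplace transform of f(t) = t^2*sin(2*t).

4*(3*s^2 - 4)/(s^2 + 4)^3

L{sin(2t)} = 2/(s^2 + 4).
Then apply L{t^2·g(t)} = (-1)^2 d^2/ds^2[H(s)] with H(s) = 2/(s^2 + 4):
differentiating 2 times and applying the sign gives 4*(3*s^2 - 4)/(s^2 + 4)^3.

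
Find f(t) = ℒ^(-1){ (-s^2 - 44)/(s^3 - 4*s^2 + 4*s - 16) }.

Factor the denominator: s^3 - 4*s^2 + 4*s - 16 = (s - 4)*(s^2 + 4).
Partial fraction decomposition gives [-3/(s - 4)] + [2*s/(s^2 + 4)] + [8/(s^2 + 4)].
Invert each term: -3/(s - 4) ↔ -3e^(4t); 2·s/(s^2 + 4) ↔ 2cos(2t); 4·2/(s^2 + 4) ↔ 4sin(2t).

f(t) = -3*exp(4*t) + 4*sin(2*t) + 2*cos(2*t)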